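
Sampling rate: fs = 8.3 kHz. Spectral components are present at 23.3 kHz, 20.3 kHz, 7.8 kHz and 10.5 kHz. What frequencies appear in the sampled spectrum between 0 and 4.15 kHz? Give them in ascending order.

0.5 kHz, 1.6 kHz, 2.2 kHz, 3.7 kHz

fs/2 = 4.15 kHz.
23.3 kHz mod fs = 6.7 kHz.
6.7 kHz > fs/2 = 4.15 kHz, folds to fs − 6.7 kHz = 1.6 kHz.
20.3 kHz mod fs = 3.7 kHz.
3.7 kHz ≤ fs/2 = 4.15 kHz, appears at 3.7 kHz.
7.8 kHz > fs/2 = 4.15 kHz, folds to fs − 7.8 kHz = 0.5 kHz.
10.5 kHz mod fs = 2.2 kHz.
2.2 kHz ≤ fs/2 = 4.15 kHz, appears at 2.2 kHz.
Distinct values: {0.5 kHz, 1.6 kHz, 2.2 kHz, 3.7 kHz}.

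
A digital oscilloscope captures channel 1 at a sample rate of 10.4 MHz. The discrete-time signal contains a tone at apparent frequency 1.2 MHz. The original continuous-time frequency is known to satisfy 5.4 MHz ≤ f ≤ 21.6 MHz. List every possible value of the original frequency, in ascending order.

Frequencies that alias to 1.2 MHz are k·fs ± 1.2 MHz for integer k ≥ 0.
k=0: 1.2 MHz.
k=1: 9.2 MHz, 11.6 MHz.
k=2: 19.6 MHz, 22 MHz.
k=3: 30 MHz, 32.4 MHz.
Within [5.4 MHz, 21.6 MHz]: 9.2 MHz, 11.6 MHz, 19.6 MHz.

9.2 MHz, 11.6 MHz, 19.6 MHz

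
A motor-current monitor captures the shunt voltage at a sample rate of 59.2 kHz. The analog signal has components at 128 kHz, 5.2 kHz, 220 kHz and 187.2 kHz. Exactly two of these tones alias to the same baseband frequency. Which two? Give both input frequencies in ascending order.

128 kHz, 187.2 kHz

fs/2 = 29.6 kHz.
128 kHz mod fs = 9.6 kHz.
9.6 kHz ≤ fs/2 = 29.6 kHz, appears at 9.6 kHz.
5.2 kHz ≤ fs/2 = 29.6 kHz, passes unchanged.
220 kHz mod fs = 42.4 kHz.
42.4 kHz > fs/2 = 29.6 kHz, folds to fs − 42.4 kHz = 16.8 kHz.
187.2 kHz mod fs = 9.6 kHz.
9.6 kHz ≤ fs/2 = 29.6 kHz, appears at 9.6 kHz.
128 kHz and 187.2 kHz both map to 9.6 kHz.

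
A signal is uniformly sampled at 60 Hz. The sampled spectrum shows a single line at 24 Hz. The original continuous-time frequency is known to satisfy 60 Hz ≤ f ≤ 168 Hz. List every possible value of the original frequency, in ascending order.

84 Hz, 96 Hz, 144 Hz, 156 Hz

Frequencies that alias to 24 Hz are k·fs ± 24 Hz for integer k ≥ 0.
k=0: 24 Hz.
k=1: 36 Hz, 84 Hz.
k=2: 96 Hz, 144 Hz.
k=3: 156 Hz, 204 Hz.
k=4: 216 Hz, 264 Hz.
Within [60 Hz, 168 Hz]: 84 Hz, 96 Hz, 144 Hz, 156 Hz.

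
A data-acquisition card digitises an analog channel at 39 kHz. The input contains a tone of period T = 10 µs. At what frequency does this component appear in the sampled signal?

T = 10 µs → f = 1/T = 100 kHz.
100 kHz mod fs = 22 kHz.
22 kHz > fs/2 = 19.5 kHz, folds to fs − 22 kHz = 17 kHz.

17 kHz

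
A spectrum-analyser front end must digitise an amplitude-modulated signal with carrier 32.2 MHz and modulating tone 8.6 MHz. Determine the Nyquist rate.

AM sidebands sit at fc ± fm = 23.6 MHz and 40.8 MHz.
Highest-frequency component: 40.8 MHz.
Nyquist rate = 2 × 40.8 MHz = 81.6 MHz.

81.6 MHz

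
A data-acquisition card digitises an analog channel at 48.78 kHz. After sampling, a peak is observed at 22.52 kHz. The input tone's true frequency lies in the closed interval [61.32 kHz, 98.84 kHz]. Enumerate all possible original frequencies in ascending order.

71.3 kHz, 75.04 kHz

Frequencies that alias to 22.52 kHz are k·fs ± 22.52 kHz for integer k ≥ 0.
k=0: 22.52 kHz.
k=1: 26.26 kHz, 71.3 kHz.
k=2: 75.04 kHz, 120.08 kHz.
k=3: 123.82 kHz, 168.86 kHz.
Within [61.32 kHz, 98.84 kHz]: 71.3 kHz, 75.04 kHz.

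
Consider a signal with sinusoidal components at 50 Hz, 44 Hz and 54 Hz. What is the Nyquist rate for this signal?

108 Hz

Highest-frequency component: 54 Hz.
Nyquist rate = 2 × 54 Hz = 108 Hz.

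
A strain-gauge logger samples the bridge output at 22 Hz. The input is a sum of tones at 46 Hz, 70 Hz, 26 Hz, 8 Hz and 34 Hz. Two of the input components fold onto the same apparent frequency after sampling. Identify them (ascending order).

26 Hz, 70 Hz

fs/2 = 11 Hz.
46 Hz mod fs = 2 Hz.
2 Hz ≤ fs/2 = 11 Hz, appears at 2 Hz.
70 Hz mod fs = 4 Hz.
4 Hz ≤ fs/2 = 11 Hz, appears at 4 Hz.
26 Hz mod fs = 4 Hz.
4 Hz ≤ fs/2 = 11 Hz, appears at 4 Hz.
8 Hz ≤ fs/2 = 11 Hz, passes unchanged.
34 Hz mod fs = 12 Hz.
12 Hz > fs/2 = 11 Hz, folds to fs − 12 Hz = 10 Hz.
26 Hz and 70 Hz both map to 4 Hz.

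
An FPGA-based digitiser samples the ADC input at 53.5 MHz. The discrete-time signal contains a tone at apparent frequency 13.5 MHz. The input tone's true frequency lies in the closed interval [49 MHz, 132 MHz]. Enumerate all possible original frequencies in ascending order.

67 MHz, 93.5 MHz, 120.5 MHz

Frequencies that alias to 13.5 MHz are k·fs ± 13.5 MHz for integer k ≥ 0.
k=0: 13.5 MHz.
k=1: 40 MHz, 67 MHz.
k=2: 93.5 MHz, 120.5 MHz.
k=3: 147 MHz, 174 MHz.
Within [49 MHz, 132 MHz]: 67 MHz, 93.5 MHz, 120.5 MHz.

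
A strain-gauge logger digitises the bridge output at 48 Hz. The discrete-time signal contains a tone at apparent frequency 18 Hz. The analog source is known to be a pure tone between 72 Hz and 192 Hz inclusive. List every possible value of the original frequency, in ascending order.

Frequencies that alias to 18 Hz are k·fs ± 18 Hz for integer k ≥ 0.
k=0: 18 Hz.
k=1: 30 Hz, 66 Hz.
k=2: 78 Hz, 114 Hz.
k=3: 126 Hz, 162 Hz.
k=4: 174 Hz, 210 Hz.
k=5: 222 Hz, 258 Hz.
Within [72 Hz, 192 Hz]: 78 Hz, 114 Hz, 126 Hz, 162 Hz, 174 Hz.

78 Hz, 114 Hz, 126 Hz, 162 Hz, 174 Hz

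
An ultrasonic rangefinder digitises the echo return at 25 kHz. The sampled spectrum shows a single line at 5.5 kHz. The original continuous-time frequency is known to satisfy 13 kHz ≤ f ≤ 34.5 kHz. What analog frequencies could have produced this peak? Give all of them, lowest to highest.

Frequencies that alias to 5.5 kHz are k·fs ± 5.5 kHz for integer k ≥ 0.
k=0: 5.5 kHz.
k=1: 19.5 kHz, 30.5 kHz.
k=2: 44.5 kHz, 55.5 kHz.
Within [13 kHz, 34.5 kHz]: 19.5 kHz, 30.5 kHz.

19.5 kHz, 30.5 kHz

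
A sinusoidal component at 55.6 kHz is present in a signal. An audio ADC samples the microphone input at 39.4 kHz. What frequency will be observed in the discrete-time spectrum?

55.6 kHz mod fs = 16.2 kHz.
16.2 kHz ≤ fs/2 = 19.7 kHz, appears at 16.2 kHz.

16.2 kHz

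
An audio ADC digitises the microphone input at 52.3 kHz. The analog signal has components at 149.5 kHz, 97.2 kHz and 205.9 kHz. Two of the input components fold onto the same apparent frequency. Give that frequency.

fs/2 = 26.15 kHz.
149.5 kHz mod fs = 44.9 kHz.
44.9 kHz > fs/2 = 26.15 kHz, folds to fs − 44.9 kHz = 7.4 kHz.
97.2 kHz mod fs = 44.9 kHz.
44.9 kHz > fs/2 = 26.15 kHz, folds to fs − 44.9 kHz = 7.4 kHz.
205.9 kHz mod fs = 49 kHz.
49 kHz > fs/2 = 26.15 kHz, folds to fs − 49 kHz = 3.3 kHz.
97.2 kHz and 149.5 kHz both map to 7.4 kHz.

7.4 kHz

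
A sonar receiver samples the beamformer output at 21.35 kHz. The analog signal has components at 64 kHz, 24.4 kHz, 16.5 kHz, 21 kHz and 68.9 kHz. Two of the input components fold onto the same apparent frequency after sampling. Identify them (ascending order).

fs/2 = 10.675 kHz.
64 kHz mod fs = 21.3 kHz.
21.3 kHz > fs/2 = 10.675 kHz, folds to fs − 21.3 kHz = 0.05 kHz.
24.4 kHz mod fs = 3.05 kHz.
3.05 kHz ≤ fs/2 = 10.675 kHz, appears at 3.05 kHz.
16.5 kHz > fs/2 = 10.675 kHz, folds to fs − 16.5 kHz = 4.85 kHz.
21 kHz > fs/2 = 10.675 kHz, folds to fs − 21 kHz = 0.35 kHz.
68.9 kHz mod fs = 4.85 kHz.
4.85 kHz ≤ fs/2 = 10.675 kHz, appears at 4.85 kHz.
16.5 kHz and 68.9 kHz both map to 4.85 kHz.

16.5 kHz, 68.9 kHz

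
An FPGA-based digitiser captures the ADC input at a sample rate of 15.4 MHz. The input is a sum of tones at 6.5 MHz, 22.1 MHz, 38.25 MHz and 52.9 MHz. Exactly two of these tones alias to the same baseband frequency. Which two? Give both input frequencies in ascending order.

fs/2 = 7.7 MHz.
6.5 MHz ≤ fs/2 = 7.7 MHz, passes unchanged.
22.1 MHz mod fs = 6.7 MHz.
6.7 MHz ≤ fs/2 = 7.7 MHz, appears at 6.7 MHz.
38.25 MHz mod fs = 7.45 MHz.
7.45 MHz ≤ fs/2 = 7.7 MHz, appears at 7.45 MHz.
52.9 MHz mod fs = 6.7 MHz.
6.7 MHz ≤ fs/2 = 7.7 MHz, appears at 6.7 MHz.
22.1 MHz and 52.9 MHz both map to 6.7 MHz.

22.1 MHz, 52.9 MHz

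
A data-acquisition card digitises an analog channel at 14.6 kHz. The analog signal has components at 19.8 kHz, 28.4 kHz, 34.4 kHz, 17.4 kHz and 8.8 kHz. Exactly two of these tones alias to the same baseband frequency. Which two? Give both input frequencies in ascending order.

fs/2 = 7.3 kHz.
19.8 kHz mod fs = 5.2 kHz.
5.2 kHz ≤ fs/2 = 7.3 kHz, appears at 5.2 kHz.
28.4 kHz mod fs = 13.8 kHz.
13.8 kHz > fs/2 = 7.3 kHz, folds to fs − 13.8 kHz = 0.8 kHz.
34.4 kHz mod fs = 5.2 kHz.
5.2 kHz ≤ fs/2 = 7.3 kHz, appears at 5.2 kHz.
17.4 kHz mod fs = 2.8 kHz.
2.8 kHz ≤ fs/2 = 7.3 kHz, appears at 2.8 kHz.
8.8 kHz > fs/2 = 7.3 kHz, folds to fs − 8.8 kHz = 5.8 kHz.
19.8 kHz and 34.4 kHz both map to 5.2 kHz.

19.8 kHz, 34.4 kHz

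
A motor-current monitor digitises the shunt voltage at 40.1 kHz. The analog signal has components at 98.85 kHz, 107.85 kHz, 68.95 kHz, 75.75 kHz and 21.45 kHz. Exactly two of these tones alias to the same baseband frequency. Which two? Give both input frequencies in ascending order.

21.45 kHz, 98.85 kHz

fs/2 = 20.05 kHz.
98.85 kHz mod fs = 18.65 kHz.
18.65 kHz ≤ fs/2 = 20.05 kHz, appears at 18.65 kHz.
107.85 kHz mod fs = 27.65 kHz.
27.65 kHz > fs/2 = 20.05 kHz, folds to fs − 27.65 kHz = 12.45 kHz.
68.95 kHz mod fs = 28.85 kHz.
28.85 kHz > fs/2 = 20.05 kHz, folds to fs − 28.85 kHz = 11.25 kHz.
75.75 kHz mod fs = 35.65 kHz.
35.65 kHz > fs/2 = 20.05 kHz, folds to fs − 35.65 kHz = 4.45 kHz.
21.45 kHz > fs/2 = 20.05 kHz, folds to fs − 21.45 kHz = 18.65 kHz.
21.45 kHz and 98.85 kHz both map to 18.65 kHz.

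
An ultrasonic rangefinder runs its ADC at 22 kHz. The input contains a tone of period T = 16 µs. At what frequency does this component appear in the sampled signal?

3.5 kHz

T = 16 µs → f = 1/T = 62.5 kHz.
62.5 kHz mod fs = 18.5 kHz.
18.5 kHz > fs/2 = 11 kHz, folds to fs − 18.5 kHz = 3.5 kHz.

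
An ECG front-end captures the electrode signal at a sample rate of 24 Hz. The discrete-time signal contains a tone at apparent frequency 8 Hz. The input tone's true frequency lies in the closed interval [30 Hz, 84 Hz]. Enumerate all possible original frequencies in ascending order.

Frequencies that alias to 8 Hz are k·fs ± 8 Hz for integer k ≥ 0.
k=0: 8 Hz.
k=1: 16 Hz, 32 Hz.
k=2: 40 Hz, 56 Hz.
k=3: 64 Hz, 80 Hz.
k=4: 88 Hz, 104 Hz.
Within [30 Hz, 84 Hz]: 32 Hz, 40 Hz, 56 Hz, 64 Hz, 80 Hz.

32 Hz, 40 Hz, 56 Hz, 64 Hz, 80 Hz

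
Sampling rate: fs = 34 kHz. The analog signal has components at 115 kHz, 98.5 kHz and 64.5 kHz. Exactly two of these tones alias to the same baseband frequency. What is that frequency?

fs/2 = 17 kHz.
115 kHz mod fs = 13 kHz.
13 kHz ≤ fs/2 = 17 kHz, appears at 13 kHz.
98.5 kHz mod fs = 30.5 kHz.
30.5 kHz > fs/2 = 17 kHz, folds to fs − 30.5 kHz = 3.5 kHz.
64.5 kHz mod fs = 30.5 kHz.
30.5 kHz > fs/2 = 17 kHz, folds to fs − 30.5 kHz = 3.5 kHz.
64.5 kHz and 98.5 kHz both map to 3.5 kHz.

3.5 kHz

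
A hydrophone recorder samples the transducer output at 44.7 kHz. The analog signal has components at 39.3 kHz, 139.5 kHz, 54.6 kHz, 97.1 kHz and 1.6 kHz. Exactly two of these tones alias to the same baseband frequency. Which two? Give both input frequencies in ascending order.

39.3 kHz, 139.5 kHz

fs/2 = 22.35 kHz.
39.3 kHz > fs/2 = 22.35 kHz, folds to fs − 39.3 kHz = 5.4 kHz.
139.5 kHz mod fs = 5.4 kHz.
5.4 kHz ≤ fs/2 = 22.35 kHz, appears at 5.4 kHz.
54.6 kHz mod fs = 9.9 kHz.
9.9 kHz ≤ fs/2 = 22.35 kHz, appears at 9.9 kHz.
97.1 kHz mod fs = 7.7 kHz.
7.7 kHz ≤ fs/2 = 22.35 kHz, appears at 7.7 kHz.
1.6 kHz ≤ fs/2 = 22.35 kHz, passes unchanged.
39.3 kHz and 139.5 kHz both map to 5.4 kHz.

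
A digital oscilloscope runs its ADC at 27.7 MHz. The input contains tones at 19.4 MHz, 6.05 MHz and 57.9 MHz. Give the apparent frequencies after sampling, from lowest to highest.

2.5 MHz, 6.05 MHz, 8.3 MHz

fs/2 = 13.85 MHz.
19.4 MHz > fs/2 = 13.85 MHz, folds to fs − 19.4 MHz = 8.3 MHz.
6.05 MHz ≤ fs/2 = 13.85 MHz, passes unchanged.
57.9 MHz mod fs = 2.5 MHz.
2.5 MHz ≤ fs/2 = 13.85 MHz, appears at 2.5 MHz.
Distinct values: {2.5 MHz, 6.05 MHz, 8.3 MHz}.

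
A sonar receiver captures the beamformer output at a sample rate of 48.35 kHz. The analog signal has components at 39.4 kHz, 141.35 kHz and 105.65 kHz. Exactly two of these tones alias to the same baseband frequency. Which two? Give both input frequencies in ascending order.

fs/2 = 24.175 kHz.
39.4 kHz > fs/2 = 24.175 kHz, folds to fs − 39.4 kHz = 8.95 kHz.
141.35 kHz mod fs = 44.65 kHz.
44.65 kHz > fs/2 = 24.175 kHz, folds to fs − 44.65 kHz = 3.7 kHz.
105.65 kHz mod fs = 8.95 kHz.
8.95 kHz ≤ fs/2 = 24.175 kHz, appears at 8.95 kHz.
39.4 kHz and 105.65 kHz both map to 8.95 kHz.

39.4 kHz, 105.65 kHz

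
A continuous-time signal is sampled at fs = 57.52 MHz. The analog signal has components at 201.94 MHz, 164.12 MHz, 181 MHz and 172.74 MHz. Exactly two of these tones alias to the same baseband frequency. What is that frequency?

8.44 MHz

fs/2 = 28.76 MHz.
201.94 MHz mod fs = 29.38 MHz.
29.38 MHz > fs/2 = 28.76 MHz, folds to fs − 29.38 MHz = 28.14 MHz.
164.12 MHz mod fs = 49.08 MHz.
49.08 MHz > fs/2 = 28.76 MHz, folds to fs − 49.08 MHz = 8.44 MHz.
181 MHz mod fs = 8.44 MHz.
8.44 MHz ≤ fs/2 = 28.76 MHz, appears at 8.44 MHz.
172.74 MHz mod fs = 0.18 MHz.
0.18 MHz ≤ fs/2 = 28.76 MHz, appears at 0.18 MHz.
164.12 MHz and 181 MHz both map to 8.44 MHz.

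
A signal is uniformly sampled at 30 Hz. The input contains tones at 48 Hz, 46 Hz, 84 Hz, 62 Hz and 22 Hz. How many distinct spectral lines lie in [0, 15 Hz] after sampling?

fs/2 = 15 Hz.
48 Hz mod fs = 18 Hz.
18 Hz > fs/2 = 15 Hz, folds to fs − 18 Hz = 12 Hz.
46 Hz mod fs = 16 Hz.
16 Hz > fs/2 = 15 Hz, folds to fs − 16 Hz = 14 Hz.
84 Hz mod fs = 24 Hz.
24 Hz > fs/2 = 15 Hz, folds to fs − 24 Hz = 6 Hz.
62 Hz mod fs = 2 Hz.
2 Hz ≤ fs/2 = 15 Hz, appears at 2 Hz.
22 Hz > fs/2 = 15 Hz, folds to fs − 22 Hz = 8 Hz.
Distinct values: {2 Hz, 6 Hz, 8 Hz, 12 Hz, 14 Hz} → 5.

5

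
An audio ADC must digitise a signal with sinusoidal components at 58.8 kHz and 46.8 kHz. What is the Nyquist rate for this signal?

117.6 kHz

Highest-frequency component: 58.8 kHz.
Nyquist rate = 2 × 58.8 kHz = 117.6 kHz.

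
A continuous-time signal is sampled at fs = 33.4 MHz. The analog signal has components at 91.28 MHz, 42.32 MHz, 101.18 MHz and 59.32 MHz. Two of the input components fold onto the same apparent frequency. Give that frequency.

fs/2 = 16.7 MHz.
91.28 MHz mod fs = 24.48 MHz.
24.48 MHz > fs/2 = 16.7 MHz, folds to fs − 24.48 MHz = 8.92 MHz.
42.32 MHz mod fs = 8.92 MHz.
8.92 MHz ≤ fs/2 = 16.7 MHz, appears at 8.92 MHz.
101.18 MHz mod fs = 0.98 MHz.
0.98 MHz ≤ fs/2 = 16.7 MHz, appears at 0.98 MHz.
59.32 MHz mod fs = 25.92 MHz.
25.92 MHz > fs/2 = 16.7 MHz, folds to fs − 25.92 MHz = 7.48 MHz.
42.32 MHz and 91.28 MHz both map to 8.92 MHz.

8.92 MHz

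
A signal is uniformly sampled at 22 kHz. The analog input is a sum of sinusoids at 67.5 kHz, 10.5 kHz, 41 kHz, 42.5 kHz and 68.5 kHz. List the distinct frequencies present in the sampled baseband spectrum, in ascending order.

1.5 kHz, 2.5 kHz, 3 kHz, 10.5 kHz

fs/2 = 11 kHz.
67.5 kHz mod fs = 1.5 kHz.
1.5 kHz ≤ fs/2 = 11 kHz, appears at 1.5 kHz.
10.5 kHz ≤ fs/2 = 11 kHz, passes unchanged.
41 kHz mod fs = 19 kHz.
19 kHz > fs/2 = 11 kHz, folds to fs − 19 kHz = 3 kHz.
42.5 kHz mod fs = 20.5 kHz.
20.5 kHz > fs/2 = 11 kHz, folds to fs − 20.5 kHz = 1.5 kHz.
68.5 kHz mod fs = 2.5 kHz.
2.5 kHz ≤ fs/2 = 11 kHz, appears at 2.5 kHz.
Distinct values: {1.5 kHz, 2.5 kHz, 3 kHz, 10.5 kHz}.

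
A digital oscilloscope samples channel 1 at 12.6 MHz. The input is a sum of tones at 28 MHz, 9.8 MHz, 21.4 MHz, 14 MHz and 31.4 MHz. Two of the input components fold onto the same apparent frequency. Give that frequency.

fs/2 = 6.3 MHz.
28 MHz mod fs = 2.8 MHz.
2.8 MHz ≤ fs/2 = 6.3 MHz, appears at 2.8 MHz.
9.8 MHz > fs/2 = 6.3 MHz, folds to fs − 9.8 MHz = 2.8 MHz.
21.4 MHz mod fs = 8.8 MHz.
8.8 MHz > fs/2 = 6.3 MHz, folds to fs − 8.8 MHz = 3.8 MHz.
14 MHz mod fs = 1.4 MHz.
1.4 MHz ≤ fs/2 = 6.3 MHz, appears at 1.4 MHz.
31.4 MHz mod fs = 6.2 MHz.
6.2 MHz ≤ fs/2 = 6.3 MHz, appears at 6.2 MHz.
9.8 MHz and 28 MHz both map to 2.8 MHz.

2.8 MHz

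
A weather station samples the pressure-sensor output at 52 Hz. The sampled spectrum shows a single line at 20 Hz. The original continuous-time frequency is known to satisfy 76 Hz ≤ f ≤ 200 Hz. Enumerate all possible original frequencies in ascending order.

Frequencies that alias to 20 Hz are k·fs ± 20 Hz for integer k ≥ 0.
k=0: 20 Hz.
k=1: 32 Hz, 72 Hz.
k=2: 84 Hz, 124 Hz.
k=3: 136 Hz, 176 Hz.
k=4: 188 Hz, 228 Hz.
k=5: 240 Hz, 280 Hz.
Within [76 Hz, 200 Hz]: 84 Hz, 124 Hz, 136 Hz, 176 Hz, 188 Hz.

84 Hz, 124 Hz, 136 Hz, 176 Hz, 188 Hz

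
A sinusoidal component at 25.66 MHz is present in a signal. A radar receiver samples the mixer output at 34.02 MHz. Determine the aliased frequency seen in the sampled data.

8.36 MHz

25.66 MHz > fs/2 = 17.01 MHz, folds to fs − 25.66 MHz = 8.36 MHz.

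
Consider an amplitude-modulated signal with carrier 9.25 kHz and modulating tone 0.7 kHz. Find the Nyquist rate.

19.9 kHz

AM sidebands sit at fc ± fm = 8.55 kHz and 9.95 kHz.
Highest-frequency component: 9.95 kHz.
Nyquist rate = 2 × 9.95 kHz = 19.9 kHz.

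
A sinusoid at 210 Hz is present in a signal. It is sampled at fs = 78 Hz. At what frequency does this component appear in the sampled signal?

24 Hz

210 Hz mod fs = 54 Hz.
54 Hz > fs/2 = 39 Hz, folds to fs − 54 Hz = 24 Hz.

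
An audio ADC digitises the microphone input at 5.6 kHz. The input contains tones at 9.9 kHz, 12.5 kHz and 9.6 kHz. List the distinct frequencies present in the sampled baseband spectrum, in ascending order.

fs/2 = 2.8 kHz.
9.9 kHz mod fs = 4.3 kHz.
4.3 kHz > fs/2 = 2.8 kHz, folds to fs − 4.3 kHz = 1.3 kHz.
12.5 kHz mod fs = 1.3 kHz.
1.3 kHz ≤ fs/2 = 2.8 kHz, appears at 1.3 kHz.
9.6 kHz mod fs = 4 kHz.
4 kHz > fs/2 = 2.8 kHz, folds to fs − 4 kHz = 1.6 kHz.
Distinct values: {1.3 kHz, 1.6 kHz}.

1.3 kHz, 1.6 kHz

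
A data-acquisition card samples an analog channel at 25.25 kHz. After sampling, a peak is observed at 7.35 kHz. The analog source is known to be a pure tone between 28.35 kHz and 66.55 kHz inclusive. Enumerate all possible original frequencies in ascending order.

32.6 kHz, 43.15 kHz, 57.85 kHz

Frequencies that alias to 7.35 kHz are k·fs ± 7.35 kHz for integer k ≥ 0.
k=0: 7.35 kHz.
k=1: 17.9 kHz, 32.6 kHz.
k=2: 43.15 kHz, 57.85 kHz.
k=3: 68.4 kHz, 83.1 kHz.
Within [28.35 kHz, 66.55 kHz]: 32.6 kHz, 43.15 kHz, 57.85 kHz.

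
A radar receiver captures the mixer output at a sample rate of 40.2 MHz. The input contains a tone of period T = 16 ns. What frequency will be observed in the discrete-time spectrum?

17.9 MHz

T = 16 ns → f = 1/T = 62.5 MHz.
62.5 MHz mod fs = 22.3 MHz.
22.3 MHz > fs/2 = 20.1 MHz, folds to fs − 22.3 MHz = 17.9 MHz.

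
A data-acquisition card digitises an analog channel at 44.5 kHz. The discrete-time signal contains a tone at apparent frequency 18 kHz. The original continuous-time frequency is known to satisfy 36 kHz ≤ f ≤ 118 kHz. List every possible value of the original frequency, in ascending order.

62.5 kHz, 71 kHz, 107 kHz, 115.5 kHz

Frequencies that alias to 18 kHz are k·fs ± 18 kHz for integer k ≥ 0.
k=0: 18 kHz.
k=1: 26.5 kHz, 62.5 kHz.
k=2: 71 kHz, 107 kHz.
k=3: 115.5 kHz, 151.5 kHz.
k=4: 160 kHz, 196 kHz.
Within [36 kHz, 118 kHz]: 62.5 kHz, 71 kHz, 107 kHz, 115.5 kHz.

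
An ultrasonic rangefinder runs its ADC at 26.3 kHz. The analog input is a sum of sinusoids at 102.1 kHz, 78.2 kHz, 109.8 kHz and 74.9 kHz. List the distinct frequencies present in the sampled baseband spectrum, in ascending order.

fs/2 = 13.15 kHz.
102.1 kHz mod fs = 23.2 kHz.
23.2 kHz > fs/2 = 13.15 kHz, folds to fs − 23.2 kHz = 3.1 kHz.
78.2 kHz mod fs = 25.6 kHz.
25.6 kHz > fs/2 = 13.15 kHz, folds to fs − 25.6 kHz = 0.7 kHz.
109.8 kHz mod fs = 4.6 kHz.
4.6 kHz ≤ fs/2 = 13.15 kHz, appears at 4.6 kHz.
74.9 kHz mod fs = 22.3 kHz.
22.3 kHz > fs/2 = 13.15 kHz, folds to fs − 22.3 kHz = 4 kHz.
Distinct values: {0.7 kHz, 3.1 kHz, 4 kHz, 4.6 kHz}.

0.7 kHz, 3.1 kHz, 4 kHz, 4.6 kHz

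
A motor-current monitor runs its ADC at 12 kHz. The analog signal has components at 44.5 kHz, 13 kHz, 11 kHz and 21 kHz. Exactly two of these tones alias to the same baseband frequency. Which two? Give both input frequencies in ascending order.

11 kHz, 13 kHz

fs/2 = 6 kHz.
44.5 kHz mod fs = 8.5 kHz.
8.5 kHz > fs/2 = 6 kHz, folds to fs − 8.5 kHz = 3.5 kHz.
13 kHz mod fs = 1 kHz.
1 kHz ≤ fs/2 = 6 kHz, appears at 1 kHz.
11 kHz > fs/2 = 6 kHz, folds to fs − 11 kHz = 1 kHz.
21 kHz mod fs = 9 kHz.
9 kHz > fs/2 = 6 kHz, folds to fs − 9 kHz = 3 kHz.
11 kHz and 13 kHz both map to 1 kHz.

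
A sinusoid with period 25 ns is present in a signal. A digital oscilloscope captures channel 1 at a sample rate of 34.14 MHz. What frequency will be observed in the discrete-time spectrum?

T = 25 ns → f = 1/T = 40 MHz.
40 MHz mod fs = 5.86 MHz.
5.86 MHz ≤ fs/2 = 17.07 MHz, appears at 5.86 MHz.

5.86 MHz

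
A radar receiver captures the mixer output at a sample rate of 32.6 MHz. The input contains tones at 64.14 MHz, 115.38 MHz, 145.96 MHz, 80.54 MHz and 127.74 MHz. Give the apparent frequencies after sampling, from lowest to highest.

1.06 MHz, 2.66 MHz, 15.02 MHz, 15.34 MHz, 15.56 MHz

fs/2 = 16.3 MHz.
64.14 MHz mod fs = 31.54 MHz.
31.54 MHz > fs/2 = 16.3 MHz, folds to fs − 31.54 MHz = 1.06 MHz.
115.38 MHz mod fs = 17.58 MHz.
17.58 MHz > fs/2 = 16.3 MHz, folds to fs − 17.58 MHz = 15.02 MHz.
145.96 MHz mod fs = 15.56 MHz.
15.56 MHz ≤ fs/2 = 16.3 MHz, appears at 15.56 MHz.
80.54 MHz mod fs = 15.34 MHz.
15.34 MHz ≤ fs/2 = 16.3 MHz, appears at 15.34 MHz.
127.74 MHz mod fs = 29.94 MHz.
29.94 MHz > fs/2 = 16.3 MHz, folds to fs − 29.94 MHz = 2.66 MHz.
Distinct values: {1.06 MHz, 2.66 MHz, 15.02 MHz, 15.34 MHz, 15.56 MHz}.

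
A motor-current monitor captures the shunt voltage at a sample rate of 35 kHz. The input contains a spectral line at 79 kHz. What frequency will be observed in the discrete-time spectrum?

9 kHz

79 kHz mod fs = 9 kHz.
9 kHz ≤ fs/2 = 17.5 kHz, appears at 9 kHz.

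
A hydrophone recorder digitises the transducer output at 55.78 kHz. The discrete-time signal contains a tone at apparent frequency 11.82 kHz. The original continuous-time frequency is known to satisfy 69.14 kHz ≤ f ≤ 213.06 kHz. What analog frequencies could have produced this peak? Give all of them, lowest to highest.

99.74 kHz, 123.38 kHz, 155.52 kHz, 179.16 kHz, 211.3 kHz

Frequencies that alias to 11.82 kHz are k·fs ± 11.82 kHz for integer k ≥ 0.
k=0: 11.82 kHz.
k=1: 43.96 kHz, 67.6 kHz.
k=2: 99.74 kHz, 123.38 kHz.
k=3: 155.52 kHz, 179.16 kHz.
k=4: 211.3 kHz, 234.94 kHz.
k=5: 267.08 kHz, 290.72 kHz.
Within [69.14 kHz, 213.06 kHz]: 99.74 kHz, 123.38 kHz, 155.52 kHz, 179.16 kHz, 211.3 kHz.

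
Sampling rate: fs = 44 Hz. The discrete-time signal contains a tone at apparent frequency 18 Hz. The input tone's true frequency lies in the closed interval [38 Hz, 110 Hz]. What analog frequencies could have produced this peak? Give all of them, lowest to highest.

Frequencies that alias to 18 Hz are k·fs ± 18 Hz for integer k ≥ 0.
k=0: 18 Hz.
k=1: 26 Hz, 62 Hz.
k=2: 70 Hz, 106 Hz.
k=3: 114 Hz, 150 Hz.
Within [38 Hz, 110 Hz]: 62 Hz, 70 Hz, 106 Hz.

62 Hz, 70 Hz, 106 Hz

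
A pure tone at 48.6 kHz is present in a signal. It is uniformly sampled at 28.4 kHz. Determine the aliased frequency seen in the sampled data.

48.6 kHz mod fs = 20.2 kHz.
20.2 kHz > fs/2 = 14.2 kHz, folds to fs − 20.2 kHz = 8.2 kHz.

8.2 kHz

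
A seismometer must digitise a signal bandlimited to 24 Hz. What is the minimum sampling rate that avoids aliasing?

48 Hz

Nyquist rate = 2 × 24 Hz = 48 Hz.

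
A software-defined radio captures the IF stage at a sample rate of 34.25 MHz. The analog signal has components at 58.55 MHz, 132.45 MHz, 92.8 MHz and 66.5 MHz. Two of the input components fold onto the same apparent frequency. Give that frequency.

fs/2 = 17.125 MHz.
58.55 MHz mod fs = 24.3 MHz.
24.3 MHz > fs/2 = 17.125 MHz, folds to fs − 24.3 MHz = 9.95 MHz.
132.45 MHz mod fs = 29.7 MHz.
29.7 MHz > fs/2 = 17.125 MHz, folds to fs − 29.7 MHz = 4.55 MHz.
92.8 MHz mod fs = 24.3 MHz.
24.3 MHz > fs/2 = 17.125 MHz, folds to fs − 24.3 MHz = 9.95 MHz.
66.5 MHz mod fs = 32.25 MHz.
32.25 MHz > fs/2 = 17.125 MHz, folds to fs − 32.25 MHz = 2 MHz.
58.55 MHz and 92.8 MHz both map to 9.95 MHz.

9.95 MHz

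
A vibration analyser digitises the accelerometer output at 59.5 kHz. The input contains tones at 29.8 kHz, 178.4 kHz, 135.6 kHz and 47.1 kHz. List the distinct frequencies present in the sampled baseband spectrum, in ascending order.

fs/2 = 29.75 kHz.
29.8 kHz > fs/2 = 29.75 kHz, folds to fs − 29.8 kHz = 29.7 kHz.
178.4 kHz mod fs = 59.4 kHz.
59.4 kHz > fs/2 = 29.75 kHz, folds to fs − 59.4 kHz = 0.1 kHz.
135.6 kHz mod fs = 16.6 kHz.
16.6 kHz ≤ fs/2 = 29.75 kHz, appears at 16.6 kHz.
47.1 kHz > fs/2 = 29.75 kHz, folds to fs − 47.1 kHz = 12.4 kHz.
Distinct values: {0.1 kHz, 12.4 kHz, 16.6 kHz, 29.7 kHz}.

0.1 kHz, 12.4 kHz, 16.6 kHz, 29.7 kHz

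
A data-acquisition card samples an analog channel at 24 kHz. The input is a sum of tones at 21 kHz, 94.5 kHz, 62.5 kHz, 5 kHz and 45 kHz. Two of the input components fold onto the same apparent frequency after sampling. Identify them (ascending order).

21 kHz, 45 kHz

fs/2 = 12 kHz.
21 kHz > fs/2 = 12 kHz, folds to fs − 21 kHz = 3 kHz.
94.5 kHz mod fs = 22.5 kHz.
22.5 kHz > fs/2 = 12 kHz, folds to fs − 22.5 kHz = 1.5 kHz.
62.5 kHz mod fs = 14.5 kHz.
14.5 kHz > fs/2 = 12 kHz, folds to fs − 14.5 kHz = 9.5 kHz.
5 kHz ≤ fs/2 = 12 kHz, passes unchanged.
45 kHz mod fs = 21 kHz.
21 kHz > fs/2 = 12 kHz, folds to fs − 21 kHz = 3 kHz.
21 kHz and 45 kHz both map to 3 kHz.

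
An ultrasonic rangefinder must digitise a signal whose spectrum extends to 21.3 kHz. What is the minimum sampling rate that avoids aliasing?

42.6 kHz

Nyquist rate = 2 × 21.3 kHz = 42.6 kHz.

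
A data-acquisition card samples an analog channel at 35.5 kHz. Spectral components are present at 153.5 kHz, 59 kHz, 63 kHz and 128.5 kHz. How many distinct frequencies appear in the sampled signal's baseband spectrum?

fs/2 = 17.75 kHz.
153.5 kHz mod fs = 11.5 kHz.
11.5 kHz ≤ fs/2 = 17.75 kHz, appears at 11.5 kHz.
59 kHz mod fs = 23.5 kHz.
23.5 kHz > fs/2 = 17.75 kHz, folds to fs − 23.5 kHz = 12 kHz.
63 kHz mod fs = 27.5 kHz.
27.5 kHz > fs/2 = 17.75 kHz, folds to fs − 27.5 kHz = 8 kHz.
128.5 kHz mod fs = 22 kHz.
22 kHz > fs/2 = 17.75 kHz, folds to fs − 22 kHz = 13.5 kHz.
Distinct values: {8 kHz, 11.5 kHz, 12 kHz, 13.5 kHz} → 4.

4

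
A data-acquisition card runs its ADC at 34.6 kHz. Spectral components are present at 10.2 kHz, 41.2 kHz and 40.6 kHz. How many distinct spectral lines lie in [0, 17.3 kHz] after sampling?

fs/2 = 17.3 kHz.
10.2 kHz ≤ fs/2 = 17.3 kHz, passes unchanged.
41.2 kHz mod fs = 6.6 kHz.
6.6 kHz ≤ fs/2 = 17.3 kHz, appears at 6.6 kHz.
40.6 kHz mod fs = 6 kHz.
6 kHz ≤ fs/2 = 17.3 kHz, appears at 6 kHz.
Distinct values: {6 kHz, 6.6 kHz, 10.2 kHz} → 3.

3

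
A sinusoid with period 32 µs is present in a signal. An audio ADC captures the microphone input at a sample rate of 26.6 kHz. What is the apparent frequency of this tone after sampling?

4.65 kHz

T = 32 µs → f = 1/T = 31.25 kHz.
31.25 kHz mod fs = 4.65 kHz.
4.65 kHz ≤ fs/2 = 13.3 kHz, appears at 4.65 kHz.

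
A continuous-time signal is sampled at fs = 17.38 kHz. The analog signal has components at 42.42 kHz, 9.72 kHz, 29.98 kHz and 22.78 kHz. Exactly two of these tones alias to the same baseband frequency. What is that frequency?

fs/2 = 8.69 kHz.
42.42 kHz mod fs = 7.66 kHz.
7.66 kHz ≤ fs/2 = 8.69 kHz, appears at 7.66 kHz.
9.72 kHz > fs/2 = 8.69 kHz, folds to fs − 9.72 kHz = 7.66 kHz.
29.98 kHz mod fs = 12.6 kHz.
12.6 kHz > fs/2 = 8.69 kHz, folds to fs − 12.6 kHz = 4.78 kHz.
22.78 kHz mod fs = 5.4 kHz.
5.4 kHz ≤ fs/2 = 8.69 kHz, appears at 5.4 kHz.
9.72 kHz and 42.42 kHz both map to 7.66 kHz.

7.66 kHz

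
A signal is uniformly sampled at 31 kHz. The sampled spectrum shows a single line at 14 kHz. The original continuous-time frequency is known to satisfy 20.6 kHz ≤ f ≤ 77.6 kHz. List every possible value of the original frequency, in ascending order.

Frequencies that alias to 14 kHz are k·fs ± 14 kHz for integer k ≥ 0.
k=0: 14 kHz.
k=1: 17 kHz, 45 kHz.
k=2: 48 kHz, 76 kHz.
k=3: 79 kHz, 107 kHz.
Within [20.6 kHz, 77.6 kHz]: 45 kHz, 48 kHz, 76 kHz.

45 kHz, 48 kHz, 76 kHz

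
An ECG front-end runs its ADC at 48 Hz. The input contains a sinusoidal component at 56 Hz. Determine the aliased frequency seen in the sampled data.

56 Hz mod fs = 8 Hz.
8 Hz ≤ fs/2 = 24 Hz, appears at 8 Hz.

8 Hz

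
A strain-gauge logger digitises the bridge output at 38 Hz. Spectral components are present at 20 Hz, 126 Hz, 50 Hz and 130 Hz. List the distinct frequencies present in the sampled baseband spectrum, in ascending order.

12 Hz, 16 Hz, 18 Hz

fs/2 = 19 Hz.
20 Hz > fs/2 = 19 Hz, folds to fs − 20 Hz = 18 Hz.
126 Hz mod fs = 12 Hz.
12 Hz ≤ fs/2 = 19 Hz, appears at 12 Hz.
50 Hz mod fs = 12 Hz.
12 Hz ≤ fs/2 = 19 Hz, appears at 12 Hz.
130 Hz mod fs = 16 Hz.
16 Hz ≤ fs/2 = 19 Hz, appears at 16 Hz.
Distinct values: {12 Hz, 16 Hz, 18 Hz}.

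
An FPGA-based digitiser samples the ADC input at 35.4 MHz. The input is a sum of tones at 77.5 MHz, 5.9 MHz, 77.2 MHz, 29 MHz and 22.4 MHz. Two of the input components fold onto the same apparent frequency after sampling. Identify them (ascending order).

fs/2 = 17.7 MHz.
77.5 MHz mod fs = 6.7 MHz.
6.7 MHz ≤ fs/2 = 17.7 MHz, appears at 6.7 MHz.
5.9 MHz ≤ fs/2 = 17.7 MHz, passes unchanged.
77.2 MHz mod fs = 6.4 MHz.
6.4 MHz ≤ fs/2 = 17.7 MHz, appears at 6.4 MHz.
29 MHz > fs/2 = 17.7 MHz, folds to fs − 29 MHz = 6.4 MHz.
22.4 MHz > fs/2 = 17.7 MHz, folds to fs − 22.4 MHz = 13 MHz.
29 MHz and 77.2 MHz both map to 6.4 MHz.

29 MHz, 77.2 MHz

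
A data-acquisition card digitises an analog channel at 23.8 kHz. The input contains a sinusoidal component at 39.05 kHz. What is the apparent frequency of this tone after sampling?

8.55 kHz

39.05 kHz mod fs = 15.25 kHz.
15.25 kHz > fs/2 = 11.9 kHz, folds to fs − 15.25 kHz = 8.55 kHz.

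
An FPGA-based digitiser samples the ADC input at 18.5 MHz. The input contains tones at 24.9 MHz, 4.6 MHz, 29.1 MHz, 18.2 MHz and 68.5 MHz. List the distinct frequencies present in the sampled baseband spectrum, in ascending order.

fs/2 = 9.25 MHz.
24.9 MHz mod fs = 6.4 MHz.
6.4 MHz ≤ fs/2 = 9.25 MHz, appears at 6.4 MHz.
4.6 MHz ≤ fs/2 = 9.25 MHz, passes unchanged.
29.1 MHz mod fs = 10.6 MHz.
10.6 MHz > fs/2 = 9.25 MHz, folds to fs − 10.6 MHz = 7.9 MHz.
18.2 MHz > fs/2 = 9.25 MHz, folds to fs − 18.2 MHz = 0.3 MHz.
68.5 MHz mod fs = 13 MHz.
13 MHz > fs/2 = 9.25 MHz, folds to fs − 13 MHz = 5.5 MHz.
Distinct values: {0.3 MHz, 4.6 MHz, 5.5 MHz, 6.4 MHz, 7.9 MHz}.

0.3 MHz, 4.6 MHz, 5.5 MHz, 6.4 MHz, 7.9 MHz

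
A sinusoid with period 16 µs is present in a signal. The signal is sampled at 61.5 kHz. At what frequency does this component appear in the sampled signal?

1 kHz

T = 16 µs → f = 1/T = 62.5 kHz.
62.5 kHz mod fs = 1 kHz.
1 kHz ≤ fs/2 = 30.75 kHz, appears at 1 kHz.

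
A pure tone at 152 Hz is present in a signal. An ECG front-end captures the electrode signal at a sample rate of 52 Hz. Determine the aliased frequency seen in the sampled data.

4 Hz

152 Hz mod fs = 48 Hz.
48 Hz > fs/2 = 26 Hz, folds to fs − 48 Hz = 4 Hz.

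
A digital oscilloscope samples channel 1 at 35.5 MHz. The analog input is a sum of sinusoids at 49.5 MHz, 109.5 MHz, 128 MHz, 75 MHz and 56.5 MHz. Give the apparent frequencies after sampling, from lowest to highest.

fs/2 = 17.75 MHz.
49.5 MHz mod fs = 14 MHz.
14 MHz ≤ fs/2 = 17.75 MHz, appears at 14 MHz.
109.5 MHz mod fs = 3 MHz.
3 MHz ≤ fs/2 = 17.75 MHz, appears at 3 MHz.
128 MHz mod fs = 21.5 MHz.
21.5 MHz > fs/2 = 17.75 MHz, folds to fs − 21.5 MHz = 14 MHz.
75 MHz mod fs = 4 MHz.
4 MHz ≤ fs/2 = 17.75 MHz, appears at 4 MHz.
56.5 MHz mod fs = 21 MHz.
21 MHz > fs/2 = 17.75 MHz, folds to fs − 21 MHz = 14.5 MHz.
Distinct values: {3 MHz, 4 MHz, 14 MHz, 14.5 MHz}.

3 MHz, 4 MHz, 14 MHz, 14.5 MHz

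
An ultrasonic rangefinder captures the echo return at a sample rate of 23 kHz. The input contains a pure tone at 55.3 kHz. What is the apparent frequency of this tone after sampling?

9.3 kHz

55.3 kHz mod fs = 9.3 kHz.
9.3 kHz ≤ fs/2 = 11.5 kHz, appears at 9.3 kHz.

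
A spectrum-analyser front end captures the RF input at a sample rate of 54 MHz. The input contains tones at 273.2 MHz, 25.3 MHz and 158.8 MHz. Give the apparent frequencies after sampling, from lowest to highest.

fs/2 = 27 MHz.
273.2 MHz mod fs = 3.2 MHz.
3.2 MHz ≤ fs/2 = 27 MHz, appears at 3.2 MHz.
25.3 MHz ≤ fs/2 = 27 MHz, passes unchanged.
158.8 MHz mod fs = 50.8 MHz.
50.8 MHz > fs/2 = 27 MHz, folds to fs − 50.8 MHz = 3.2 MHz.
Distinct values: {3.2 MHz, 25.3 MHz}.

3.2 MHz, 25.3 MHz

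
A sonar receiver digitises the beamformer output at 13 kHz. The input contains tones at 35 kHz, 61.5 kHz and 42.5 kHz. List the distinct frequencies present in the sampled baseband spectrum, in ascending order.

fs/2 = 6.5 kHz.
35 kHz mod fs = 9 kHz.
9 kHz > fs/2 = 6.5 kHz, folds to fs − 9 kHz = 4 kHz.
61.5 kHz mod fs = 9.5 kHz.
9.5 kHz > fs/2 = 6.5 kHz, folds to fs − 9.5 kHz = 3.5 kHz.
42.5 kHz mod fs = 3.5 kHz.
3.5 kHz ≤ fs/2 = 6.5 kHz, appears at 3.5 kHz.
Distinct values: {3.5 kHz, 4 kHz}.

3.5 kHz, 4 kHz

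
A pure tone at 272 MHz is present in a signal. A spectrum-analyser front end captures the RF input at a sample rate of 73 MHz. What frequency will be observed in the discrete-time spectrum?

272 MHz mod fs = 53 MHz.
53 MHz > fs/2 = 36.5 MHz, folds to fs − 53 MHz = 20 MHz.

20 MHz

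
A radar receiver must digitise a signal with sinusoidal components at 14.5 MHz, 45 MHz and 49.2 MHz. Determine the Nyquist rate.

Highest-frequency component: 49.2 MHz.
Nyquist rate = 2 × 49.2 MHz = 98.4 MHz.

98.4 MHz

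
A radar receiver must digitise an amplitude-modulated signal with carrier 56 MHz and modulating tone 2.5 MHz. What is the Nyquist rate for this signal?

AM sidebands sit at fc ± fm = 53.5 MHz and 58.5 MHz.
Highest-frequency component: 58.5 MHz.
Nyquist rate = 2 × 58.5 MHz = 117 MHz.

117 MHz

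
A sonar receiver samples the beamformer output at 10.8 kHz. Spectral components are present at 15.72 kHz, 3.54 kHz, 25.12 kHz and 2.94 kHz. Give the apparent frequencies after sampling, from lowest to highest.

2.94 kHz, 3.52 kHz, 3.54 kHz, 4.92 kHz

fs/2 = 5.4 kHz.
15.72 kHz mod fs = 4.92 kHz.
4.92 kHz ≤ fs/2 = 5.4 kHz, appears at 4.92 kHz.
3.54 kHz ≤ fs/2 = 5.4 kHz, passes unchanged.
25.12 kHz mod fs = 3.52 kHz.
3.52 kHz ≤ fs/2 = 5.4 kHz, appears at 3.52 kHz.
2.94 kHz ≤ fs/2 = 5.4 kHz, passes unchanged.
Distinct values: {2.94 kHz, 3.52 kHz, 3.54 kHz, 4.92 kHz}.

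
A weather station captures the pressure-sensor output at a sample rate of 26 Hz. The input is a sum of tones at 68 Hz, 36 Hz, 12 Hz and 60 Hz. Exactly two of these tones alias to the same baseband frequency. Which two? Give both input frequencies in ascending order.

36 Hz, 68 Hz

fs/2 = 13 Hz.
68 Hz mod fs = 16 Hz.
16 Hz > fs/2 = 13 Hz, folds to fs − 16 Hz = 10 Hz.
36 Hz mod fs = 10 Hz.
10 Hz ≤ fs/2 = 13 Hz, appears at 10 Hz.
12 Hz ≤ fs/2 = 13 Hz, passes unchanged.
60 Hz mod fs = 8 Hz.
8 Hz ≤ fs/2 = 13 Hz, appears at 8 Hz.
36 Hz and 68 Hz both map to 10 Hz.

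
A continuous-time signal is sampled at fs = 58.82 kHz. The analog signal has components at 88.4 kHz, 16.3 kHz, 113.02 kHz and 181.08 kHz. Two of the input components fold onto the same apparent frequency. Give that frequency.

4.62 kHz

fs/2 = 29.41 kHz.
88.4 kHz mod fs = 29.58 kHz.
29.58 kHz > fs/2 = 29.41 kHz, folds to fs − 29.58 kHz = 29.24 kHz.
16.3 kHz ≤ fs/2 = 29.41 kHz, passes unchanged.
113.02 kHz mod fs = 54.2 kHz.
54.2 kHz > fs/2 = 29.41 kHz, folds to fs − 54.2 kHz = 4.62 kHz.
181.08 kHz mod fs = 4.62 kHz.
4.62 kHz ≤ fs/2 = 29.41 kHz, appears at 4.62 kHz.
113.02 kHz and 181.08 kHz both map to 4.62 kHz.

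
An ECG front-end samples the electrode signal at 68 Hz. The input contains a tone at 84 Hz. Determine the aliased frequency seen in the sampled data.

16 Hz

84 Hz mod fs = 16 Hz.
16 Hz ≤ fs/2 = 34 Hz, appears at 16 Hz.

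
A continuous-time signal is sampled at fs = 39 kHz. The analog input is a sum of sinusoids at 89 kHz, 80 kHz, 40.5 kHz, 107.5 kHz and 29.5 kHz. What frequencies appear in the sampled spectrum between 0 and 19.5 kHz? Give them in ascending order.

1.5 kHz, 2 kHz, 9.5 kHz, 11 kHz

fs/2 = 19.5 kHz.
89 kHz mod fs = 11 kHz.
11 kHz ≤ fs/2 = 19.5 kHz, appears at 11 kHz.
80 kHz mod fs = 2 kHz.
2 kHz ≤ fs/2 = 19.5 kHz, appears at 2 kHz.
40.5 kHz mod fs = 1.5 kHz.
1.5 kHz ≤ fs/2 = 19.5 kHz, appears at 1.5 kHz.
107.5 kHz mod fs = 29.5 kHz.
29.5 kHz > fs/2 = 19.5 kHz, folds to fs − 29.5 kHz = 9.5 kHz.
29.5 kHz > fs/2 = 19.5 kHz, folds to fs − 29.5 kHz = 9.5 kHz.
Distinct values: {1.5 kHz, 2 kHz, 9.5 kHz, 11 kHz}.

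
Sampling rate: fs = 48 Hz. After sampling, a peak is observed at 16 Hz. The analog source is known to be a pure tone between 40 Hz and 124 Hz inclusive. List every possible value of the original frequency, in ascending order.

Frequencies that alias to 16 Hz are k·fs ± 16 Hz for integer k ≥ 0.
k=0: 16 Hz.
k=1: 32 Hz, 64 Hz.
k=2: 80 Hz, 112 Hz.
k=3: 128 Hz, 160 Hz.
Within [40 Hz, 124 Hz]: 64 Hz, 80 Hz, 112 Hz.

64 Hz, 80 Hz, 112 Hz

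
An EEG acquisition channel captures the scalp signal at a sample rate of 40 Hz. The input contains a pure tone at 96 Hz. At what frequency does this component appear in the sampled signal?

96 Hz mod fs = 16 Hz.
16 Hz ≤ fs/2 = 20 Hz, appears at 16 Hz.

16 Hz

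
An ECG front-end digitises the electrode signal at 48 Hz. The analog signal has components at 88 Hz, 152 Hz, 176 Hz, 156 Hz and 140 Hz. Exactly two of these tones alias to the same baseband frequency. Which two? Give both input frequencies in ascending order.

88 Hz, 152 Hz

fs/2 = 24 Hz.
88 Hz mod fs = 40 Hz.
40 Hz > fs/2 = 24 Hz, folds to fs − 40 Hz = 8 Hz.
152 Hz mod fs = 8 Hz.
8 Hz ≤ fs/2 = 24 Hz, appears at 8 Hz.
176 Hz mod fs = 32 Hz.
32 Hz > fs/2 = 24 Hz, folds to fs − 32 Hz = 16 Hz.
156 Hz mod fs = 12 Hz.
12 Hz ≤ fs/2 = 24 Hz, appears at 12 Hz.
140 Hz mod fs = 44 Hz.
44 Hz > fs/2 = 24 Hz, folds to fs − 44 Hz = 4 Hz.
88 Hz and 152 Hz both map to 8 Hz.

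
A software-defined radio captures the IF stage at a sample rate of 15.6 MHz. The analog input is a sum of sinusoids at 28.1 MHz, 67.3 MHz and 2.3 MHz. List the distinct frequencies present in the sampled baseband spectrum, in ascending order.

fs/2 = 7.8 MHz.
28.1 MHz mod fs = 12.5 MHz.
12.5 MHz > fs/2 = 7.8 MHz, folds to fs − 12.5 MHz = 3.1 MHz.
67.3 MHz mod fs = 4.9 MHz.
4.9 MHz ≤ fs/2 = 7.8 MHz, appears at 4.9 MHz.
2.3 MHz ≤ fs/2 = 7.8 MHz, passes unchanged.
Distinct values: {2.3 MHz, 3.1 MHz, 4.9 MHz}.

2.3 MHz, 3.1 MHz, 4.9 MHz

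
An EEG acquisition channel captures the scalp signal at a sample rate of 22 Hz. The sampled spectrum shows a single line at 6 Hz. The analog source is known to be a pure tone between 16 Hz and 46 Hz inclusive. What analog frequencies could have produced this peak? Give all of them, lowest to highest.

16 Hz, 28 Hz, 38 Hz

Frequencies that alias to 6 Hz are k·fs ± 6 Hz for integer k ≥ 0.
k=0: 6 Hz.
k=1: 16 Hz, 28 Hz.
k=2: 38 Hz, 50 Hz.
k=3: 60 Hz, 72 Hz.
Within [16 Hz, 46 Hz]: 16 Hz, 28 Hz, 38 Hz.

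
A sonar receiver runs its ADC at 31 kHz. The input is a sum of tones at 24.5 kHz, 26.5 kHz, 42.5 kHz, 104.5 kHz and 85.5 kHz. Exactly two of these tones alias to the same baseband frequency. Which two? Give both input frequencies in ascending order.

42.5 kHz, 104.5 kHz

fs/2 = 15.5 kHz.
24.5 kHz > fs/2 = 15.5 kHz, folds to fs − 24.5 kHz = 6.5 kHz.
26.5 kHz > fs/2 = 15.5 kHz, folds to fs − 26.5 kHz = 4.5 kHz.
42.5 kHz mod fs = 11.5 kHz.
11.5 kHz ≤ fs/2 = 15.5 kHz, appears at 11.5 kHz.
104.5 kHz mod fs = 11.5 kHz.
11.5 kHz ≤ fs/2 = 15.5 kHz, appears at 11.5 kHz.
85.5 kHz mod fs = 23.5 kHz.
23.5 kHz > fs/2 = 15.5 kHz, folds to fs − 23.5 kHz = 7.5 kHz.
42.5 kHz and 104.5 kHz both map to 11.5 kHz.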